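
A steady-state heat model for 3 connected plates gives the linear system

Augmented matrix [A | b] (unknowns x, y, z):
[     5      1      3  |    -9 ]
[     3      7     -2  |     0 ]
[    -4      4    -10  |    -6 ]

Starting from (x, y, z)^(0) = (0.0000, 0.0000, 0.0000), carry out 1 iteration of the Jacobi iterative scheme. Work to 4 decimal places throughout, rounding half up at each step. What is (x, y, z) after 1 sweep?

(-1.8000, 0.0000, 0.6000)

Iteration 1:
  x = (-9 - (1)·0.0000 - (3)·0.0000) / (5) = -1.8000
  y = (0 - (3)·0.0000 - (-2)·0.0000) / (7) = 0.0000
  z = (-6 - (-4)·0.0000 - (4)·0.0000) / (-10) = 0.6000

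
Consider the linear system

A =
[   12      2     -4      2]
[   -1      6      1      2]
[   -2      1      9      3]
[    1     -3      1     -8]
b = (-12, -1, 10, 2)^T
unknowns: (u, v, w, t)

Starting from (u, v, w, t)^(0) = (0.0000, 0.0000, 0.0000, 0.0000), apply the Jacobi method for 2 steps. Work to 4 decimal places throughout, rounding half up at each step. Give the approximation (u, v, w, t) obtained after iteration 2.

(-0.5602, -0.4352, 0.9907, -0.1736)

Iteration 1:
  u = (-12 - (2)·0.0000 - (-4)·0.0000 - (2)·0.0000) / (12) = -1.0000
  v = (-1 - (-1)·0.0000 - (1)·0.0000 - (2)·0.0000) / (6) = -0.1667
  w = (10 - (-2)·0.0000 - (1)·0.0000 - (3)·0.0000) / (9) = 1.1111
  t = (2 - (1)·0.0000 - (-3)·0.0000 - (1)·0.0000) / (-8) = -0.2500
Iteration 2:
  u = (-12 - (2)·-0.1667 - (-4)·1.1111 - (2)·-0.2500) / (12) = -0.5602
  v = (-1 - (-1)·-1.0000 - (1)·1.1111 - (2)·-0.2500) / (6) = -0.4352
  w = (10 - (-2)·-1.0000 - (1)·-0.1667 - (3)·-0.2500) / (9) = 0.9907
  t = (2 - (1)·-1.0000 - (-3)·-0.1667 - (1)·1.1111) / (-8) = -0.1736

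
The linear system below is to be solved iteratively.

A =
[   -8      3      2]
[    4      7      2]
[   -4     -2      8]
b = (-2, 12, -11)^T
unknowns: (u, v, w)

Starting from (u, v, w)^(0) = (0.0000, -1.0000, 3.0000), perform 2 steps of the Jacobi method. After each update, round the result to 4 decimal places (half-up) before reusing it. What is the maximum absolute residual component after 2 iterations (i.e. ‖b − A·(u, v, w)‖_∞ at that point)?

Iteration 1:
  u = (-2 - (3)·-1.0000 - (2)·3.0000) / (-8) = 0.6250
  v = (12 - (4)·0.0000 - (2)·3.0000) / (7) = 0.8571
  w = (-11 - (-4)·0.0000 - (-2)·-1.0000) / (8) = -1.6250
Iteration 2:
  u = (-2 - (3)·0.8571 - (2)·-1.6250) / (-8) = 0.1652
  v = (12 - (4)·0.6250 - (2)·-1.6250) / (7) = 1.8214
  w = (-11 - (-4)·0.6250 - (-2)·0.8571) / (8) = -0.8482
Residual b − A·x = (-4.4462, 0.2858, 0.0892); ∞-norm = 4.4462

4.4462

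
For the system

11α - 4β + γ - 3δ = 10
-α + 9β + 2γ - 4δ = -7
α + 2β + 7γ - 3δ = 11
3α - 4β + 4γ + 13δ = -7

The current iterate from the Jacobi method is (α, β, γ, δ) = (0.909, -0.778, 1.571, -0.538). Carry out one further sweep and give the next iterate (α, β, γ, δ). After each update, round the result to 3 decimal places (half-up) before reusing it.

(0.337, -1.265, 1.433, -1.471)

One sweep:
  α = (10 - (-4)·-0.778 - (1)·1.571 - (-3)·-0.538) / (11) = 0.337
  β = (-7 - (-1)·0.909 - (2)·1.571 - (-4)·-0.538) / (9) = -1.265
  γ = (11 - (1)·0.909 - (2)·-0.778 - (-3)·-0.538) / (7) = 1.433
  δ = (-7 - (3)·0.909 - (-4)·-0.778 - (4)·1.571) / (13) = -1.471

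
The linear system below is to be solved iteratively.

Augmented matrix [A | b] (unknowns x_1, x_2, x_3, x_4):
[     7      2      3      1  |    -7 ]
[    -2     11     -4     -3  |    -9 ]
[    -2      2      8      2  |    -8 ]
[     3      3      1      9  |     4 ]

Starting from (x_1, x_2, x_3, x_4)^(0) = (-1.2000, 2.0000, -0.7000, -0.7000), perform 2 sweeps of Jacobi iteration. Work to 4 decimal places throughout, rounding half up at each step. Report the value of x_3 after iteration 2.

-0.9863

Iteration 1:
  x_1 = (-7 - (2)·2.0000 - (3)·-0.7000 - (1)·-0.7000) / (7) = -1.1714
  x_2 = (-9 - (-2)·-1.2000 - (-4)·-0.7000 - (-3)·-0.7000) / (11) = -1.4818
  x_3 = (-8 - (-2)·-1.2000 - (2)·2.0000 - (2)·-0.7000) / (8) = -1.6250
  x_4 = (4 - (3)·-1.2000 - (3)·2.0000 - (1)·-0.7000) / (9) = 0.2556
Iteration 2:
  x_1 = (-7 - (2)·-1.4818 - (3)·-1.6250 - (1)·0.2556) / (7) = 0.0833
  x_2 = (-9 - (-2)·-1.1714 - (-4)·-1.6250 - (-3)·0.2556) / (11) = -1.5524
  x_3 = (-8 - (-2)·-1.1714 - (2)·-1.4818 - (2)·0.2556) / (8) = -0.9863
  x_4 = (4 - (3)·-1.1714 - (3)·-1.4818 - (1)·-1.6250) / (9) = 1.5094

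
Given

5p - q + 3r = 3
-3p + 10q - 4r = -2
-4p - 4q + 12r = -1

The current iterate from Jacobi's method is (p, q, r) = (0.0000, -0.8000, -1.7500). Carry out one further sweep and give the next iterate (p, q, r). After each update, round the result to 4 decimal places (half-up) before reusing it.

(1.4900, -0.9000, -0.3500)

One sweep:
  p = (3 - (-1)·-0.8000 - (3)·-1.7500) / (5) = 1.4900
  q = (-2 - (-3)·0.0000 - (-4)·-1.7500) / (10) = -0.9000
  r = (-1 - (-4)·0.0000 - (-4)·-0.8000) / (12) = -0.3500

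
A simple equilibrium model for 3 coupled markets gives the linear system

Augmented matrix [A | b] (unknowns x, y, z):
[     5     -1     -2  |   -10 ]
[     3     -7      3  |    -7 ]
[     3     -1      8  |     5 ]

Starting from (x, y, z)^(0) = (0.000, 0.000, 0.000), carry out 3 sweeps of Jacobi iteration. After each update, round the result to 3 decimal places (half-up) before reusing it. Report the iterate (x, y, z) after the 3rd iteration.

(-1.318, 0.979, 1.258)

Iteration 1:
  x = (-10 - (-1)·0.000 - (-2)·0.000) / (5) = -2.000
  y = (-7 - (3)·0.000 - (3)·0.000) / (-7) = 1.000
  z = (5 - (3)·0.000 - (-1)·0.000) / (8) = 0.625
Iteration 2:
  x = (-10 - (-1)·1.000 - (-2)·0.625) / (5) = -1.550
  y = (-7 - (3)·-2.000 - (3)·0.625) / (-7) = 0.411
  z = (5 - (3)·-2.000 - (-1)·1.000) / (8) = 1.500
Iteration 3:
  x = (-10 - (-1)·0.411 - (-2)·1.500) / (5) = -1.318
  y = (-7 - (3)·-1.550 - (3)·1.500) / (-7) = 0.979
  z = (5 - (3)·-1.550 - (-1)·0.411) / (8) = 1.258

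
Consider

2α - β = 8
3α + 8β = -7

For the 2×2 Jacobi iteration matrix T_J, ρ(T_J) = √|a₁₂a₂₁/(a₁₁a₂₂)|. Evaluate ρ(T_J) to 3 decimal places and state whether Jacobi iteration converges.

0.433

a₁₂a₂₁/(a₁₁a₂₂) = (-1)·(3) / ((2)·(8)) = -0.187500
ρ = √|-0.187500| = √0.187500 = 0.433
ρ < 1, so Jacobi converges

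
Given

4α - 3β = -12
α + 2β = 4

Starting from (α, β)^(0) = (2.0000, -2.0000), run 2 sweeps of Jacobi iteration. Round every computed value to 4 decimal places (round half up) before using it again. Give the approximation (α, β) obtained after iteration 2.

(-2.2500, 4.2500)

Iteration 1:
  α = (-12 - (-3)·-2.0000) / (4) = -4.5000
  β = (4 - (1)·2.0000) / (2) = 1.0000
Iteration 2:
  α = (-12 - (-3)·1.0000) / (4) = -2.2500
  β = (4 - (1)·-4.5000) / (2) = 4.2500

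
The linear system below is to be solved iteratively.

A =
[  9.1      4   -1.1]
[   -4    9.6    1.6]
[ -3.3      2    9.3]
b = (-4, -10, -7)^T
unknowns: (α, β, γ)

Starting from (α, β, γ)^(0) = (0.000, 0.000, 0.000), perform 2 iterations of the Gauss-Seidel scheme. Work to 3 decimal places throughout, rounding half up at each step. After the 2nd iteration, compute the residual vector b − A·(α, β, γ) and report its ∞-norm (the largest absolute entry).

Iteration 1:
  α = (-4 - (4)·0.000 - (-1.1)·0.000) / (9.1) = -0.440
  β = (-10 - (-4)·-0.440 - (1.6)·0.000) / (9.6) = -1.225
  γ = (-7 - (-3.3)·-0.440 - (2)·-1.225) / (9.3) = -0.645
Iteration 2:
  α = (-4 - (4)·-1.225 - (-1.1)·-0.645) / (9.1) = 0.021
  β = (-10 - (-4)·0.021 - (1.6)·-0.645) / (9.6) = -0.925
  γ = (-7 - (-3.3)·0.021 - (2)·-0.925) / (9.3) = -0.546
Residual b − A·x = (-1.092, -0.162, -0.003); ∞-norm = 1.092

1.092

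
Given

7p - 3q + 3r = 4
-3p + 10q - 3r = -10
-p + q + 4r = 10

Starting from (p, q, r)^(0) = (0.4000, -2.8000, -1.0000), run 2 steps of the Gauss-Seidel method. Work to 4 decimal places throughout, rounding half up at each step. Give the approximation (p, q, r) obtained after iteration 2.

Iteration 1:
  p = (4 - (-3)·-2.8000 - (3)·-1.0000) / (7) = -0.2000
  q = (-10 - (-3)·-0.2000 - (-3)·-1.0000) / (10) = -1.3600
  r = (10 - (-1)·-0.2000 - (1)·-1.3600) / (4) = 2.7900
Iteration 2:
  p = (4 - (-3)·-1.3600 - (3)·2.7900) / (7) = -1.2071
  q = (-10 - (-3)·-1.2071 - (-3)·2.7900) / (10) = -0.5251
  r = (10 - (-1)·-1.2071 - (1)·-0.5251) / (4) = 2.3295

(-1.2071, -0.5251, 2.3295)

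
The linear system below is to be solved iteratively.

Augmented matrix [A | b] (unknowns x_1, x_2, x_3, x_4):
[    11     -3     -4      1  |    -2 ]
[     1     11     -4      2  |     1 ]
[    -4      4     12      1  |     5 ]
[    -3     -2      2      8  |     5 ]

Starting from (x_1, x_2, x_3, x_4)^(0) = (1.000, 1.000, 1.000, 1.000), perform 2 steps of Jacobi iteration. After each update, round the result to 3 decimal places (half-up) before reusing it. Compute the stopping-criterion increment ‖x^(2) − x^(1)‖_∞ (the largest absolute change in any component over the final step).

0.466

Iteration 1:
  x_1 = (-2 - (-3)·1.000 - (-4)·1.000 - (1)·1.000) / (11) = 0.364
  x_2 = (1 - (1)·1.000 - (-4)·1.000 - (2)·1.000) / (11) = 0.182
  x_3 = (5 - (-4)·1.000 - (4)·1.000 - (1)·1.000) / (12) = 0.333
  x_4 = (5 - (-3)·1.000 - (-2)·1.000 - (2)·1.000) / (8) = 1.000
Iteration 2:
  x_1 = (-2 - (-3)·0.182 - (-4)·0.333 - (1)·1.000) / (11) = -0.102
  x_2 = (1 - (1)·0.364 - (-4)·0.333 - (2)·1.000) / (11) = -0.003
  x_3 = (5 - (-4)·0.364 - (4)·0.182 - (1)·1.000) / (12) = 0.394
  x_4 = (5 - (-3)·0.364 - (-2)·0.182 - (2)·0.333) / (8) = 0.724
Change: (-0.466, -0.185, 0.061, -0.276) → max |·| = 0.466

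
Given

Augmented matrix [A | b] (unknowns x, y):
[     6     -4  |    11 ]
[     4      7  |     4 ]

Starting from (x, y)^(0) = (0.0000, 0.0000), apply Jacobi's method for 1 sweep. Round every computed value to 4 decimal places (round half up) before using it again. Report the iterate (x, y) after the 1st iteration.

Iteration 1:
  x = (11 - (-4)·0.0000) / (6) = 1.8333
  y = (4 - (4)·0.0000) / (7) = 0.5714

(1.8333, 0.5714)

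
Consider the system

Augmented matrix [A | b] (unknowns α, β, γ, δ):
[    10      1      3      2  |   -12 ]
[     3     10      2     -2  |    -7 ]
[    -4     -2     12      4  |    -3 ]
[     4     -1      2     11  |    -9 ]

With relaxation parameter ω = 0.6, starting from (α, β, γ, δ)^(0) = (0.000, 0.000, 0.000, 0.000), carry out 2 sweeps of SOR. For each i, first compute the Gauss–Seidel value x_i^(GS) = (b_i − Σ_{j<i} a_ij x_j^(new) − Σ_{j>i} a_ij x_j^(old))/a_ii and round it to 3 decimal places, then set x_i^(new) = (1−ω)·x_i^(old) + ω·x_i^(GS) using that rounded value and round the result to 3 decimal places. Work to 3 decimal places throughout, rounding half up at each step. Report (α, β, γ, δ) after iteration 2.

Iteration 1:
  α: GS value = (-12 - (1)·0.000 - (3)·0.000 - (2)·0.000) / (10) = -1.200;  α ← (1−ω)·0.000 + ω·-1.200 = -0.720
  β: GS value = (-7 - (3)·-0.720 - (2)·0.000 - (-2)·0.000) / (10) = -0.484;  β ← (1−ω)·0.000 + ω·-0.484 = -0.290
  γ: GS value = (-3 - (-4)·-0.720 - (-2)·-0.290 - (4)·0.000) / (12) = -0.538;  γ ← (1−ω)·0.000 + ω·-0.538 = -0.323
  δ: GS value = (-9 - (4)·-0.720 - (-1)·-0.290 - (2)·-0.323) / (11) = -0.524;  δ ← (1−ω)·0.000 + ω·-0.524 = -0.314
Iteration 2:
  α: GS value = (-12 - (1)·-0.290 - (3)·-0.323 - (2)·-0.314) / (10) = -1.011;  α ← (1−ω)·-0.720 + ω·-1.011 = -0.895
  β: GS value = (-7 - (3)·-0.895 - (2)·-0.323 - (-2)·-0.314) / (10) = -0.430;  β ← (1−ω)·-0.290 + ω·-0.430 = -0.374
  γ: GS value = (-3 - (-4)·-0.895 - (-2)·-0.374 - (4)·-0.314) / (12) = -0.506;  γ ← (1−ω)·-0.323 + ω·-0.506 = -0.433
  δ: GS value = (-9 - (4)·-0.895 - (-1)·-0.374 - (2)·-0.433) / (11) = -0.448;  δ ← (1−ω)·-0.314 + ω·-0.448 = -0.394

(-0.895, -0.374, -0.433, -0.394)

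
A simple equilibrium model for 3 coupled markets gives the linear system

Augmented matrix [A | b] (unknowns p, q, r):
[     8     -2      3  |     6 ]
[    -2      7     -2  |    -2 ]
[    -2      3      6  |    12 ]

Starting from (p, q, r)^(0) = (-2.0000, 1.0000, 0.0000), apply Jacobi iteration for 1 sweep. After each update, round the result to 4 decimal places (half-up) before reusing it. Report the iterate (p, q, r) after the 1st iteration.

(1.0000, -0.8571, 0.8333)

Iteration 1:
  p = (6 - (-2)·1.0000 - (3)·0.0000) / (8) = 1.0000
  q = (-2 - (-2)·-2.0000 - (-2)·0.0000) / (7) = -0.8571
  r = (12 - (-2)·-2.0000 - (3)·1.0000) / (6) = 0.8333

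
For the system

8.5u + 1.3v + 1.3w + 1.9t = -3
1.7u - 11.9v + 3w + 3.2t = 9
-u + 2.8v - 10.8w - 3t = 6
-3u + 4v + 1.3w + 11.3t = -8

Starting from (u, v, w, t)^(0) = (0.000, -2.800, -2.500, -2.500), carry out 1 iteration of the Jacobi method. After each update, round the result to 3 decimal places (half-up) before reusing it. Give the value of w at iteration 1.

Iteration 1:
  u = (-3 - (1.3)·-2.800 - (1.3)·-2.500 - (1.9)·-2.500) / (8.5) = 1.016
  v = (9 - (1.7)·0.000 - (3)·-2.500 - (3.2)·-2.500) / (-11.9) = -2.059
  w = (6 - (-1)·0.000 - (2.8)·-2.800 - (-3)·-2.500) / (-10.8) = -0.587
  t = (-8 - (-3)·0.000 - (4)·-2.800 - (1.3)·-2.500) / (11.3) = 0.571

-0.587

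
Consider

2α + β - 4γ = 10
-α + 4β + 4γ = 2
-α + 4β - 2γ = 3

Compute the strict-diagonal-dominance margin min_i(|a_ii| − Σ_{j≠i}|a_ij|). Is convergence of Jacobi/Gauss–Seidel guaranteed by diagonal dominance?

-3

row 1: |2| − (1+4) = -3
row 2: |4| − (1+4) = -1
row 3: |-2| − (1+4) = -3
minimum over rows = -3 → not strictly diagonally dominant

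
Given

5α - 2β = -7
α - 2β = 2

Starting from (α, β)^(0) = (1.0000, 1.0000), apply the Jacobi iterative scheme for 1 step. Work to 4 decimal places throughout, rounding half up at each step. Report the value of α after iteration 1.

Iteration 1:
  α = (-7 - (-2)·1.0000) / (5) = -1.0000
  β = (2 - (1)·1.0000) / (-2) = -0.5000

-1.0000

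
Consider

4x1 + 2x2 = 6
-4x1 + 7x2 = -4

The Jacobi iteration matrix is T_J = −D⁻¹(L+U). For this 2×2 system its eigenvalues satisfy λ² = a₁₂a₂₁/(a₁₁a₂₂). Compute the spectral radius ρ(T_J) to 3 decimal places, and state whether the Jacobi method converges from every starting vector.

a₁₂a₂₁/(a₁₁a₂₂) = (2)·(-4) / ((4)·(7)) = -0.285714
ρ = √|-0.285714| = √0.285714 = 0.535
ρ < 1, so Jacobi converges

0.535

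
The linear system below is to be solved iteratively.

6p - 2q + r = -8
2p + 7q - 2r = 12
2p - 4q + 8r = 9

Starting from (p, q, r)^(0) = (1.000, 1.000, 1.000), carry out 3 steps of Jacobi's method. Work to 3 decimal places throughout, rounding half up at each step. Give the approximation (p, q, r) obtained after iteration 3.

(-0.899, 2.647, 2.593)

Iteration 1:
  p = (-8 - (-2)·1.000 - (1)·1.000) / (6) = -1.167
  q = (12 - (2)·1.000 - (-2)·1.000) / (7) = 1.714
  r = (9 - (2)·1.000 - (-4)·1.000) / (8) = 1.375
Iteration 2:
  p = (-8 - (-2)·1.714 - (1)·1.375) / (6) = -0.991
  q = (12 - (2)·-1.167 - (-2)·1.375) / (7) = 2.441
  r = (9 - (2)·-1.167 - (-4)·1.714) / (8) = 2.274
Iteration 3:
  p = (-8 - (-2)·2.441 - (1)·2.274) / (6) = -0.899
  q = (12 - (2)·-0.991 - (-2)·2.274) / (7) = 2.647
  r = (9 - (2)·-0.991 - (-4)·2.441) / (8) = 2.593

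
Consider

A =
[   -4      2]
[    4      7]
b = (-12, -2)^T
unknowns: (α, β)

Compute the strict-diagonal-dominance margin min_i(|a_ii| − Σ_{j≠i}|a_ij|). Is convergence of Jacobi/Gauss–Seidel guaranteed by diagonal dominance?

2

row 1: |-4| − (2) = 2
row 2: |7| − (4) = 3
minimum over rows = 2 → strictly diagonally dominant (convergence guaranteed)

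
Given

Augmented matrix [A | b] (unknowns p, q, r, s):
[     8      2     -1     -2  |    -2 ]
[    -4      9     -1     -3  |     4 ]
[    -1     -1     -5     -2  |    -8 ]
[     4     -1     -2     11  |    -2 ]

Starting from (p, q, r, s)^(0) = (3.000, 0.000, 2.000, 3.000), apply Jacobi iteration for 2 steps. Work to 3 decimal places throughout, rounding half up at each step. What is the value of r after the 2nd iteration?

1.214

Iteration 1:
  p = (-2 - (2)·0.000 - (-1)·2.000 - (-2)·3.000) / (8) = 0.750
  q = (4 - (-4)·3.000 - (-1)·2.000 - (-3)·3.000) / (9) = 3.000
  r = (-8 - (-1)·3.000 - (-1)·0.000 - (-2)·3.000) / (-5) = -0.200
  s = (-2 - (4)·3.000 - (-1)·0.000 - (-2)·2.000) / (11) = -0.909
Iteration 2:
  p = (-2 - (2)·3.000 - (-1)·-0.200 - (-2)·-0.909) / (8) = -1.252
  q = (4 - (-4)·0.750 - (-1)·-0.200 - (-3)·-0.909) / (9) = 0.453
  r = (-8 - (-1)·0.750 - (-1)·3.000 - (-2)·-0.909) / (-5) = 1.214
  s = (-2 - (4)·0.750 - (-1)·3.000 - (-2)·-0.200) / (11) = -0.218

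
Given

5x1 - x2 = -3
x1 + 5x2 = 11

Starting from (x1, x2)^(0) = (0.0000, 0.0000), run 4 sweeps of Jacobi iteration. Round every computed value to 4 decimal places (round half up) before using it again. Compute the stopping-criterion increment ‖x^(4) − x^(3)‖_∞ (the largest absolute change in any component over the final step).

0.0176

Iteration 1:
  x1 = (-3 - (-1)·0.0000) / (5) = -0.6000
  x2 = (11 - (1)·0.0000) / (5) = 2.2000
Iteration 2:
  x1 = (-3 - (-1)·2.2000) / (5) = -0.1600
  x2 = (11 - (1)·-0.6000) / (5) = 2.3200
Iteration 3:
  x1 = (-3 - (-1)·2.3200) / (5) = -0.1360
  x2 = (11 - (1)·-0.1600) / (5) = 2.2320
Iteration 4:
  x1 = (-3 - (-1)·2.2320) / (5) = -0.1536
  x2 = (11 - (1)·-0.1360) / (5) = 2.2272
Change: (-0.0176, -0.0048) → max |·| = 0.0176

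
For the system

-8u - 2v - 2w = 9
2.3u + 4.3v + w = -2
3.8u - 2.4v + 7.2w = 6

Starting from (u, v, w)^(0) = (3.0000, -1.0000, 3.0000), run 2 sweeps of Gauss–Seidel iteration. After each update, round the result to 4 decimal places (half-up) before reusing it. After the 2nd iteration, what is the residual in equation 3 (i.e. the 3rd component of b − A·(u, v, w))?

0.0002

Iteration 1:
  u = (9 - (-2)·-1.0000 - (-2)·3.0000) / (-8) = -1.6250
  v = (-2 - (2.3)·-1.6250 - (1)·3.0000) / (4.3) = -0.2936
  w = (6 - (3.8)·-1.6250 - (-2.4)·-0.2936) / (7.2) = 1.5931
Iteration 2:
  u = (9 - (-2)·-0.2936 - (-2)·1.5931) / (-8) = -1.4499
  v = (-2 - (2.3)·-1.4499 - (1)·1.5931) / (4.3) = -0.0601
  w = (6 - (3.8)·-1.4499 - (-2.4)·-0.0601) / (7.2) = 1.5785
Residual b − A·x = (0.4376, 0.0147, 0.0002)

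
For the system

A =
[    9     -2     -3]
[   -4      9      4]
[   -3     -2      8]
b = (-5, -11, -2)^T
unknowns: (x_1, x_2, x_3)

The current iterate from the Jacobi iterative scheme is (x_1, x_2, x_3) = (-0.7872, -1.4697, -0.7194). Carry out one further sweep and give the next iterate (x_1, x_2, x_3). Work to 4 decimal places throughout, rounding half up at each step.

(-1.1220, -1.2524, -0.9126)

One sweep:
  x_1 = (-5 - (-2)·-1.4697 - (-3)·-0.7194) / (9) = -1.1220
  x_2 = (-11 - (-4)·-0.7872 - (4)·-0.7194) / (9) = -1.2524
  x_3 = (-2 - (-3)·-0.7872 - (-2)·-1.4697) / (8) = -0.9126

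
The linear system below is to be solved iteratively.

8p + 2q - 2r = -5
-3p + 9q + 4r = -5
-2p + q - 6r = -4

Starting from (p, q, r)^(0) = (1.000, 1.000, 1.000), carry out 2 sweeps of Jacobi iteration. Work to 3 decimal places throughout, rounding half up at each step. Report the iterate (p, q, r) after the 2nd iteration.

(-0.333, -0.986, 0.764)

Iteration 1:
  p = (-5 - (2)·1.000 - (-2)·1.000) / (8) = -0.625
  q = (-5 - (-3)·1.000 - (4)·1.000) / (9) = -0.667
  r = (-4 - (-2)·1.000 - (1)·1.000) / (-6) = 0.500
Iteration 2:
  p = (-5 - (2)·-0.667 - (-2)·0.500) / (8) = -0.333
  q = (-5 - (-3)·-0.625 - (4)·0.500) / (9) = -0.986
  r = (-4 - (-2)·-0.625 - (1)·-0.667) / (-6) = 0.764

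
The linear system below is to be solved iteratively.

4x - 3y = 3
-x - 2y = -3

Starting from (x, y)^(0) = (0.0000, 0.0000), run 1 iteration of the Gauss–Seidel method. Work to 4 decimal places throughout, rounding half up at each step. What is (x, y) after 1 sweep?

(0.7500, 1.1250)

Iteration 1:
  x = (3 - (-3)·0.0000) / (4) = 0.7500
  y = (-3 - (-1)·0.7500) / (-2) = 1.1250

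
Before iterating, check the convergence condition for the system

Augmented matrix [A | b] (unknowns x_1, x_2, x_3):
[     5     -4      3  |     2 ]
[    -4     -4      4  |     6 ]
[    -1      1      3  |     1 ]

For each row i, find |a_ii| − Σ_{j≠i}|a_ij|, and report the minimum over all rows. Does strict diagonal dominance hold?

-4

row 1: |5| − (4+3) = -2
row 2: |-4| − (4+4) = -4
row 3: |3| − (1+1) = 1
minimum over rows = -4 → not strictly diagonally dominant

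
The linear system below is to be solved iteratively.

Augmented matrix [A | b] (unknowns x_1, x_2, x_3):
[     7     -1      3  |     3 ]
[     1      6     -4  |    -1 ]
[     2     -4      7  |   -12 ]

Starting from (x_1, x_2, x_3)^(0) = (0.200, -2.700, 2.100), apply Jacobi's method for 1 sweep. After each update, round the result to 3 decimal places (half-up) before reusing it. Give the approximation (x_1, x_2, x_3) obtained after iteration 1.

Iteration 1:
  x_1 = (3 - (-1)·-2.700 - (3)·2.100) / (7) = -0.857
  x_2 = (-1 - (1)·0.200 - (-4)·2.100) / (6) = 1.200
  x_3 = (-12 - (2)·0.200 - (-4)·-2.700) / (7) = -3.314

(-0.857, 1.200, -3.314)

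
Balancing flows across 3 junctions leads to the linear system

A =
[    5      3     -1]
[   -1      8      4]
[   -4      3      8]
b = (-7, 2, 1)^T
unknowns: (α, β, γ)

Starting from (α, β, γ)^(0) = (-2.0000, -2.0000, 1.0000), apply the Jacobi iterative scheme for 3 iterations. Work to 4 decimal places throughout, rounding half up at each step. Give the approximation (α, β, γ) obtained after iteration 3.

Iteration 1:
  α = (-7 - (3)·-2.0000 - (-1)·1.0000) / (5) = 0.0000
  β = (2 - (-1)·-2.0000 - (4)·1.0000) / (8) = -0.5000
  γ = (1 - (-4)·-2.0000 - (3)·-2.0000) / (8) = -0.1250
Iteration 2:
  α = (-7 - (3)·-0.5000 - (-1)·-0.1250) / (5) = -1.1250
  β = (2 - (-1)·0.0000 - (4)·-0.1250) / (8) = 0.3125
  γ = (1 - (-4)·0.0000 - (3)·-0.5000) / (8) = 0.3125
Iteration 3:
  α = (-7 - (3)·0.3125 - (-1)·0.3125) / (5) = -1.5250
  β = (2 - (-1)·-1.1250 - (4)·0.3125) / (8) = -0.0469
  γ = (1 - (-4)·-1.1250 - (3)·0.3125) / (8) = -0.5547

(-1.5250, -0.0469, -0.5547)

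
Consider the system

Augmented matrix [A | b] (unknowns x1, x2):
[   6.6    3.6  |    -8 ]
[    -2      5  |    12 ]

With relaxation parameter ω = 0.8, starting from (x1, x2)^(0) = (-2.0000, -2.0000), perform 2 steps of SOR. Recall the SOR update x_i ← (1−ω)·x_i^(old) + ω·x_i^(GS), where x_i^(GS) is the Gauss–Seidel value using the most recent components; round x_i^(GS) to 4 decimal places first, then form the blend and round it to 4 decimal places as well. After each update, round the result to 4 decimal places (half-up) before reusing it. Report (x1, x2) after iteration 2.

Iteration 1:
  x1: GS value = (-8 - (3.6)·-2.0000) / (6.6) = -0.1212;  x1 ← (1−ω)·-2.0000 + ω·-0.1212 = -0.4970
  x2: GS value = (12 - (-2)·-0.4970) / (5) = 2.2012;  x2 ← (1−ω)·-2.0000 + ω·2.2012 = 1.3610
Iteration 2:
  x1: GS value = (-8 - (3.6)·1.3610) / (6.6) = -1.9545;  x1 ← (1−ω)·-0.4970 + ω·-1.9545 = -1.6630
  x2: GS value = (12 - (-2)·-1.6630) / (5) = 1.7348;  x2 ← (1−ω)·1.3610 + ω·1.7348 = 1.6600

(-1.6630, 1.6600)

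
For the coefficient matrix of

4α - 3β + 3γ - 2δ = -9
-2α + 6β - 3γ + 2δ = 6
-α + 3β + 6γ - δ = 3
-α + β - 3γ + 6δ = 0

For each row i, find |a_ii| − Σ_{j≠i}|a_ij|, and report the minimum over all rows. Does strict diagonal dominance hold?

-4

row 1: |4| − (3+3+2) = -4
row 2: |6| − (2+3+2) = -1
row 3: |6| − (1+3+1) = 1
row 4: |6| − (1+1+3) = 1
minimum over rows = -4 → not strictly diagonally dominant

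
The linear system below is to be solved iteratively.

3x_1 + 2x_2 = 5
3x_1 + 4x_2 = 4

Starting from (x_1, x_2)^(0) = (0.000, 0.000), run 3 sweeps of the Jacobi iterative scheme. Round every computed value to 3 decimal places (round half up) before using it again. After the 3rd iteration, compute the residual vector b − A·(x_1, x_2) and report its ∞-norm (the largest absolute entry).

2.499

Iteration 1:
  x_1 = (5 - (2)·0.000) / (3) = 1.667
  x_2 = (4 - (3)·0.000) / (4) = 1.000
Iteration 2:
  x_1 = (5 - (2)·1.000) / (3) = 1.000
  x_2 = (4 - (3)·1.667) / (4) = -0.250
Iteration 3:
  x_1 = (5 - (2)·-0.250) / (3) = 1.833
  x_2 = (4 - (3)·1.000) / (4) = 0.250
Residual b − A·x = (-0.999, -2.499); ∞-norm = 2.499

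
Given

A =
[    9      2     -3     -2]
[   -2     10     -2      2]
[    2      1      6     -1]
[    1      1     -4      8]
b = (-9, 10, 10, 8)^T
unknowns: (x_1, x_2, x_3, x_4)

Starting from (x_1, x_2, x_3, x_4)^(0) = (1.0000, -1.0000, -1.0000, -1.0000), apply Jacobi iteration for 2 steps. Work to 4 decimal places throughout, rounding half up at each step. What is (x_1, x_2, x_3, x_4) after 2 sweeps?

Iteration 1:
  x_1 = (-9 - (2)·-1.0000 - (-3)·-1.0000 - (-2)·-1.0000) / (9) = -1.3333
  x_2 = (10 - (-2)·1.0000 - (-2)·-1.0000 - (2)·-1.0000) / (10) = 1.2000
  x_3 = (10 - (2)·1.0000 - (1)·-1.0000 - (-1)·-1.0000) / (6) = 1.3333
  x_4 = (8 - (1)·1.0000 - (1)·-1.0000 - (-4)·-1.0000) / (8) = 0.5000
Iteration 2:
  x_1 = (-9 - (2)·1.2000 - (-3)·1.3333 - (-2)·0.5000) / (9) = -0.7111
  x_2 = (10 - (-2)·-1.3333 - (-2)·1.3333 - (2)·0.5000) / (10) = 0.9000
  x_3 = (10 - (2)·-1.3333 - (1)·1.2000 - (-1)·0.5000) / (6) = 1.9944
  x_4 = (8 - (1)·-1.3333 - (1)·1.2000 - (-4)·1.3333) / (8) = 1.6833

(-0.7111, 0.9000, 1.9944, 1.6833)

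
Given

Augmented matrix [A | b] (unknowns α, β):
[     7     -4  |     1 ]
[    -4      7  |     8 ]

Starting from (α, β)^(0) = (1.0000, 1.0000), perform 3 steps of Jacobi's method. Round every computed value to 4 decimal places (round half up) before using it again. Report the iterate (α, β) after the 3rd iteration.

Iteration 1:
  α = (1 - (-4)·1.0000) / (7) = 0.7143
  β = (8 - (-4)·1.0000) / (7) = 1.7143
Iteration 2:
  α = (1 - (-4)·1.7143) / (7) = 1.1225
  β = (8 - (-4)·0.7143) / (7) = 1.5510
Iteration 3:
  α = (1 - (-4)·1.5510) / (7) = 1.0291
  β = (8 - (-4)·1.1225) / (7) = 1.7843

(1.0291, 1.7843)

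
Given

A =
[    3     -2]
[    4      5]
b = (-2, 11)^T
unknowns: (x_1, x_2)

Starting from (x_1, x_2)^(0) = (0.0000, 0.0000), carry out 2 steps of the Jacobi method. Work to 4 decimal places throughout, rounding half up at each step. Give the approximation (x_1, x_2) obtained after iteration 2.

(0.8000, 2.7334)

Iteration 1:
  x_1 = (-2 - (-2)·0.0000) / (3) = -0.6667
  x_2 = (11 - (4)·0.0000) / (5) = 2.2000
Iteration 2:
  x_1 = (-2 - (-2)·2.2000) / (3) = 0.8000
  x_2 = (11 - (4)·-0.6667) / (5) = 2.7334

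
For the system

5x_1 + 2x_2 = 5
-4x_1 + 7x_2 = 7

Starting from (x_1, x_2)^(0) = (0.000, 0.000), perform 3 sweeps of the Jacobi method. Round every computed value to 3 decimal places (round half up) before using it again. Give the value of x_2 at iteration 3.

1.343

Iteration 1:
  x_1 = (5 - (2)·0.000) / (5) = 1.000
  x_2 = (7 - (-4)·0.000) / (7) = 1.000
Iteration 2:
  x_1 = (5 - (2)·1.000) / (5) = 0.600
  x_2 = (7 - (-4)·1.000) / (7) = 1.571
Iteration 3:
  x_1 = (5 - (2)·1.571) / (5) = 0.372
  x_2 = (7 - (-4)·0.600) / (7) = 1.343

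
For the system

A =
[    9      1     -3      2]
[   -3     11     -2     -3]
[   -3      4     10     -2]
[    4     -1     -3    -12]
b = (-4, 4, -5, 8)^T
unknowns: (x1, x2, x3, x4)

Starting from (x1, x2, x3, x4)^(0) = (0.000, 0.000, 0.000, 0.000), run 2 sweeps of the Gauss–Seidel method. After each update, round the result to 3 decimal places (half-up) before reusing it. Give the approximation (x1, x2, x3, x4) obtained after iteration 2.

(-0.570, -0.102, -0.761, -0.658)

Iteration 1:
  x1 = (-4 - (1)·0.000 - (-3)·0.000 - (2)·0.000) / (9) = -0.444
  x2 = (4 - (-3)·-0.444 - (-2)·0.000 - (-3)·0.000) / (11) = 0.243
  x3 = (-5 - (-3)·-0.444 - (4)·0.243 - (-2)·0.000) / (10) = -0.730
  x4 = (8 - (4)·-0.444 - (-1)·0.243 - (-3)·-0.730) / (-12) = -0.652
Iteration 2:
  x1 = (-4 - (1)·0.243 - (-3)·-0.730 - (2)·-0.652) / (9) = -0.570
  x2 = (4 - (-3)·-0.570 - (-2)·-0.730 - (-3)·-0.652) / (11) = -0.102
  x3 = (-5 - (-3)·-0.570 - (4)·-0.102 - (-2)·-0.652) / (10) = -0.761
  x4 = (8 - (4)·-0.570 - (-1)·-0.102 - (-3)·-0.761) / (-12) = -0.658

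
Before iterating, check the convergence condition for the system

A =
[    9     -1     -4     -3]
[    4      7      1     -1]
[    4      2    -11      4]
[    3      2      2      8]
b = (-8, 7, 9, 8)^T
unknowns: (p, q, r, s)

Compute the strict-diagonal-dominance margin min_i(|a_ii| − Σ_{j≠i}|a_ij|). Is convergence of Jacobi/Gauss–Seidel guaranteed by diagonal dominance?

row 1: |9| − (1+4+3) = 1
row 2: |7| − (4+1+1) = 1
row 3: |-11| − (4+2+4) = 1
row 4: |8| − (3+2+2) = 1
minimum over rows = 1 → strictly diagonally dominant (convergence guaranteed)

1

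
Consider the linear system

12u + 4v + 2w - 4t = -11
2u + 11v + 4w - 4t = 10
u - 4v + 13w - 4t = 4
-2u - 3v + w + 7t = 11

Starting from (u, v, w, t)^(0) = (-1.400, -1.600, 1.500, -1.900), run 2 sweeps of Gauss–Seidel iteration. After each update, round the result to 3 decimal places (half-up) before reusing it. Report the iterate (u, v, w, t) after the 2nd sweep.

Iteration 1:
  u = (-11 - (4)·-1.600 - (2)·1.500 - (-4)·-1.900) / (12) = -1.267
  v = (10 - (2)·-1.267 - (4)·1.500 - (-4)·-1.900) / (11) = -0.097
  w = (4 - (1)·-1.267 - (-4)·-0.097 - (-4)·-1.900) / (13) = -0.209
  t = (11 - (-2)·-1.267 - (-3)·-0.097 - (1)·-0.209) / (7) = 1.198
Iteration 2:
  u = (-11 - (4)·-0.097 - (2)·-0.209 - (-4)·1.198) / (12) = -0.450
  v = (10 - (2)·-0.450 - (4)·-0.209 - (-4)·1.198) / (11) = 1.503
  w = (4 - (1)·-0.450 - (-4)·1.503 - (-4)·1.198) / (13) = 1.173
  t = (11 - (-2)·-0.450 - (-3)·1.503 - (1)·1.173) / (7) = 1.919

(-0.450, 1.503, 1.173, 1.919)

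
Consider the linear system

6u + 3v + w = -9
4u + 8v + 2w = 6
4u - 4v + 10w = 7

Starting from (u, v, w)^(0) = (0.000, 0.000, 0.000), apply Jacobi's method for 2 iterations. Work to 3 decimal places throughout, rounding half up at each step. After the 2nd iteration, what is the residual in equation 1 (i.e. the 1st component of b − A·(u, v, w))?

-2.623

Iteration 1:
  u = (-9 - (3)·0.000 - (1)·0.000) / (6) = -1.500
  v = (6 - (4)·0.000 - (2)·0.000) / (8) = 0.750
  w = (7 - (4)·0.000 - (-4)·0.000) / (10) = 0.700
Iteration 2:
  u = (-9 - (3)·0.750 - (1)·0.700) / (6) = -1.992
  v = (6 - (4)·-1.500 - (2)·0.700) / (8) = 1.325
  w = (7 - (4)·-1.500 - (-4)·0.750) / (10) = 1.600
Residual b − A·x = (-2.623, 0.168, 4.268)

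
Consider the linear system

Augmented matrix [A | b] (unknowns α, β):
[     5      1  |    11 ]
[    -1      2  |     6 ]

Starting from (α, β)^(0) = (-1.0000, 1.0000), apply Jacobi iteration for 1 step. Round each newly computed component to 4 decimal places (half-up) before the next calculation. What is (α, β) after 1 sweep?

Iteration 1:
  α = (11 - (1)·1.0000) / (5) = 2.0000
  β = (6 - (-1)·-1.0000) / (2) = 2.5000

(2.0000, 2.5000)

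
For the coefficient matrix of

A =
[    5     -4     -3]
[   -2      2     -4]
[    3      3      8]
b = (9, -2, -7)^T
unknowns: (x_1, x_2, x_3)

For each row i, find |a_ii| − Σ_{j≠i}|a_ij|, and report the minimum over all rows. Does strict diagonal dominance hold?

-4

row 1: |5| − (4+3) = -2
row 2: |2| − (2+4) = -4
row 3: |8| − (3+3) = 2
minimum over rows = -4 → not strictly diagonally dominant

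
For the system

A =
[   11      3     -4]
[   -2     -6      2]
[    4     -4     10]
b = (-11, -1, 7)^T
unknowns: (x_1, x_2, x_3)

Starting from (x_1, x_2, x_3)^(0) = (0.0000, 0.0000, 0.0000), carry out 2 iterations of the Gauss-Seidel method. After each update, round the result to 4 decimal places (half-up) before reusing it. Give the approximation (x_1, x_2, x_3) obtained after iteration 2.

Iteration 1:
  x_1 = (-11 - (3)·0.0000 - (-4)·0.0000) / (11) = -1.0000
  x_2 = (-1 - (-2)·-1.0000 - (2)·0.0000) / (-6) = 0.5000
  x_3 = (7 - (4)·-1.0000 - (-4)·0.5000) / (10) = 1.3000
Iteration 2:
  x_1 = (-11 - (3)·0.5000 - (-4)·1.3000) / (11) = -0.6636
  x_2 = (-1 - (-2)·-0.6636 - (2)·1.3000) / (-6) = 0.8212
  x_3 = (7 - (4)·-0.6636 - (-4)·0.8212) / (10) = 1.2939

(-0.6636, 0.8212, 1.2939)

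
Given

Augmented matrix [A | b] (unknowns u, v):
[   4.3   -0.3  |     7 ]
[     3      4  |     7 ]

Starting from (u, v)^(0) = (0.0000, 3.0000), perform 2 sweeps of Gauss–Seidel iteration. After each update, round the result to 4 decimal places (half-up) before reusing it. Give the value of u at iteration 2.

Iteration 1:
  u = (7 - (-0.3)·3.0000) / (4.3) = 1.8372
  v = (7 - (3)·1.8372) / (4) = 0.3721
Iteration 2:
  u = (7 - (-0.3)·0.3721) / (4.3) = 1.6539
  v = (7 - (3)·1.6539) / (4) = 0.5096

1.6539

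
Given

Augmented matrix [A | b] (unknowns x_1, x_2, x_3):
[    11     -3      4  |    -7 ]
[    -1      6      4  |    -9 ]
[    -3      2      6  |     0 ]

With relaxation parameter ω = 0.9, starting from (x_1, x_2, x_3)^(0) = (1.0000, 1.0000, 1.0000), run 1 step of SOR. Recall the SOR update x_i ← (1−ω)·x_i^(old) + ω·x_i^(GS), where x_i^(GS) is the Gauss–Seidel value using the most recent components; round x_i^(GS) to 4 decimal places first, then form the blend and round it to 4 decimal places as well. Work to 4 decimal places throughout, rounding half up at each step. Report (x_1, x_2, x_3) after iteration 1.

(-0.5546, -1.9332, 0.4304)

Iteration 1:
  x_1: GS value = (-7 - (-3)·1.0000 - (4)·1.0000) / (11) = -0.7273;  x_1 ← (1−ω)·1.0000 + ω·-0.7273 = -0.5546
  x_2: GS value = (-9 - (-1)·-0.5546 - (4)·1.0000) / (6) = -2.2591;  x_2 ← (1−ω)·1.0000 + ω·-2.2591 = -1.9332
  x_3: GS value = (0 - (-3)·-0.5546 - (2)·-1.9332) / (6) = 0.3671;  x_3 ← (1−ω)·1.0000 + ω·0.3671 = 0.4304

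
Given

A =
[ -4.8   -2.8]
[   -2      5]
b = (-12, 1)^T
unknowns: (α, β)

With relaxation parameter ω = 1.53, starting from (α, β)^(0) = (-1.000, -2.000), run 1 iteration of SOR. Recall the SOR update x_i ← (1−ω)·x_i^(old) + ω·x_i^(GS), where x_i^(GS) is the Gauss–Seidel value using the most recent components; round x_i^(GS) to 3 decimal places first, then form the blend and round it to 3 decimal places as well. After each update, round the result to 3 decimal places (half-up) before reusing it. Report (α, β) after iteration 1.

Iteration 1:
  α: GS value = (-12 - (-2.8)·-2.000) / (-4.8) = 3.667;  α ← (1−ω)·-1.000 + ω·3.667 = 6.141
  β: GS value = (1 - (-2)·6.141) / (5) = 2.656;  β ← (1−ω)·-2.000 + ω·2.656 = 5.124

(6.141, 5.124)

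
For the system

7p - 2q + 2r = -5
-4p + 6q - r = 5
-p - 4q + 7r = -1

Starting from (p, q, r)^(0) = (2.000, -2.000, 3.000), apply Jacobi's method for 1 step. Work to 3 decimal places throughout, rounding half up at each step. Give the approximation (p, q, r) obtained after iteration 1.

Iteration 1:
  p = (-5 - (-2)·-2.000 - (2)·3.000) / (7) = -2.143
  q = (5 - (-4)·2.000 - (-1)·3.000) / (6) = 2.667
  r = (-1 - (-1)·2.000 - (-4)·-2.000) / (7) = -1.000

(-2.143, 2.667, -1.000)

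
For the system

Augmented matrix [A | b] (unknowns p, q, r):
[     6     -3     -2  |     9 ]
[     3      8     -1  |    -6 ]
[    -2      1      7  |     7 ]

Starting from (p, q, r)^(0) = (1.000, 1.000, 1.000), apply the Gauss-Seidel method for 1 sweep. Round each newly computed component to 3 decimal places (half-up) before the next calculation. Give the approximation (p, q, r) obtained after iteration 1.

Iteration 1:
  p = (9 - (-3)·1.000 - (-2)·1.000) / (6) = 2.333
  q = (-6 - (3)·2.333 - (-1)·1.000) / (8) = -1.500
  r = (7 - (-2)·2.333 - (1)·-1.500) / (7) = 1.881

(2.333, -1.500, 1.881)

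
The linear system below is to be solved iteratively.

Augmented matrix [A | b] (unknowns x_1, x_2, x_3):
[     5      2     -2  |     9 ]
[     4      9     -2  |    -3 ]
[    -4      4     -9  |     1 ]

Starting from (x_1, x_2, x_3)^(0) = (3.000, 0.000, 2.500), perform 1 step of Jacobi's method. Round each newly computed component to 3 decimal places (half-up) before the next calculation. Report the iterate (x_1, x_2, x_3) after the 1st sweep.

Iteration 1:
  x_1 = (9 - (2)·0.000 - (-2)·2.500) / (5) = 2.800
  x_2 = (-3 - (4)·3.000 - (-2)·2.500) / (9) = -1.111
  x_3 = (1 - (-4)·3.000 - (4)·0.000) / (-9) = -1.444

(2.800, -1.111, -1.444)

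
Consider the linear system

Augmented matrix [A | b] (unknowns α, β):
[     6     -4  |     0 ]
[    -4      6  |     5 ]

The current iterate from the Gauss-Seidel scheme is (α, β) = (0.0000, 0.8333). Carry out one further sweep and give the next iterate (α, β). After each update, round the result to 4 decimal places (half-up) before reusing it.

One sweep:
  α = (0 - (-4)·0.8333) / (6) = 0.5555
  β = (5 - (-4)·0.5555) / (6) = 1.2037

(0.5555, 1.2037)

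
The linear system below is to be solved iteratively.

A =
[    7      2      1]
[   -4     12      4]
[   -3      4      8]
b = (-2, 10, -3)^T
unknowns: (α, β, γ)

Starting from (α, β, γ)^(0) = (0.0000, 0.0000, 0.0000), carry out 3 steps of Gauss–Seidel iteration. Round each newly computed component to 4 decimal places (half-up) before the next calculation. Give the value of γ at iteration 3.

Iteration 1:
  α = (-2 - (2)·0.0000 - (1)·0.0000) / (7) = -0.2857
  β = (10 - (-4)·-0.2857 - (4)·0.0000) / (12) = 0.7381
  γ = (-3 - (-3)·-0.2857 - (4)·0.7381) / (8) = -0.8512
Iteration 2:
  α = (-2 - (2)·0.7381 - (1)·-0.8512) / (7) = -0.3750
  β = (10 - (-4)·-0.3750 - (4)·-0.8512) / (12) = 0.9921
  γ = (-3 - (-3)·-0.3750 - (4)·0.9921) / (8) = -1.0117
Iteration 3:
  α = (-2 - (2)·0.9921 - (1)·-1.0117) / (7) = -0.4246
  β = (10 - (-4)·-0.4246 - (4)·-1.0117) / (12) = 1.0290
  γ = (-3 - (-3)·-0.4246 - (4)·1.0290) / (8) = -1.0487

-1.0487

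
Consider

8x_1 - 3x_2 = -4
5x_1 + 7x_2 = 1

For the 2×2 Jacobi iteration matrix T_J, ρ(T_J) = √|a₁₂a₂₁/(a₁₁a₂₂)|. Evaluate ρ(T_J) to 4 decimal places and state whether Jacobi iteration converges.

a₁₂a₂₁/(a₁₁a₂₂) = (-3)·(5) / ((8)·(7)) = -0.267857
ρ = √|-0.267857| = √0.267857 = 0.5175
ρ < 1, so Jacobi converges

0.5175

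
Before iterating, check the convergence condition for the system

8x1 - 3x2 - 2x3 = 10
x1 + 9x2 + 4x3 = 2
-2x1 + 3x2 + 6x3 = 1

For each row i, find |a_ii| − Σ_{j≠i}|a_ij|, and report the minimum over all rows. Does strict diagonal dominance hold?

row 1: |8| − (3+2) = 3
row 2: |9| − (1+4) = 4
row 3: |6| − (2+3) = 1
minimum over rows = 1 → strictly diagonally dominant (convergence guaranteed)

1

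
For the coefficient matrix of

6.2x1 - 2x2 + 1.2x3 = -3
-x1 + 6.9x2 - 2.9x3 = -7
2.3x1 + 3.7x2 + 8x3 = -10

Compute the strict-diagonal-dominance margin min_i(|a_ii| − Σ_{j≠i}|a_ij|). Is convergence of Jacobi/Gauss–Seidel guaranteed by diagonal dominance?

row 1: |6.2| − (2+1.2) = 3
row 2: |6.9| − (1+2.9) = 3
row 3: |8| − (2.3+3.7) = 2
minimum over rows = 2 → strictly diagonally dominant (convergence guaranteed)

2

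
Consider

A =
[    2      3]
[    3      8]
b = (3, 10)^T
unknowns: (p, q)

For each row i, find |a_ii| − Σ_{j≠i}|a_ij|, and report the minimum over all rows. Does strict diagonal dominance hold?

row 1: |2| − (3) = -1
row 2: |8| − (3) = 5
minimum over rows = -1 → not strictly diagonally dominant

-1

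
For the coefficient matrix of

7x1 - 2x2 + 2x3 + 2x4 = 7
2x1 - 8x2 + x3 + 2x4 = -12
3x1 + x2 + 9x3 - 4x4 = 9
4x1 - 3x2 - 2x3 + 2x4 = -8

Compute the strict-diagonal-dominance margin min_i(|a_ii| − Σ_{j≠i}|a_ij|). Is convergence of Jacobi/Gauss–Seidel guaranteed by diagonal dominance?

-7

row 1: |7| − (2+2+2) = 1
row 2: |-8| − (2+1+2) = 3
row 3: |9| − (3+1+4) = 1
row 4: |2| − (4+3+2) = -7
minimum over rows = -7 → not strictly diagonally dominant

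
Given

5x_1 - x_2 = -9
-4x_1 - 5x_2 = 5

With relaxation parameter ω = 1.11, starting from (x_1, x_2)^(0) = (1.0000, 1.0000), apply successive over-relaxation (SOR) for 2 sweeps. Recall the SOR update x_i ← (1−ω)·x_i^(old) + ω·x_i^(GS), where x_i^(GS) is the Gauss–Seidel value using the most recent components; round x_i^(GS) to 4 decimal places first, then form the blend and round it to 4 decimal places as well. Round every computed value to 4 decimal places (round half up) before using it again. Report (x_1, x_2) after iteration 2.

(-1.6895, 0.3402)

Iteration 1:
  x_1: GS value = (-9 - (-1)·1.0000) / (5) = -1.6000;  x_1 ← (1−ω)·1.0000 + ω·-1.6000 = -1.8860
  x_2: GS value = (5 - (-4)·-1.8860) / (-5) = 0.5088;  x_2 ← (1−ω)·1.0000 + ω·0.5088 = 0.4548
Iteration 2:
  x_1: GS value = (-9 - (-1)·0.4548) / (5) = -1.7090;  x_1 ← (1−ω)·-1.8860 + ω·-1.7090 = -1.6895
  x_2: GS value = (5 - (-4)·-1.6895) / (-5) = 0.3516;  x_2 ← (1−ω)·0.4548 + ω·0.3516 = 0.3402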